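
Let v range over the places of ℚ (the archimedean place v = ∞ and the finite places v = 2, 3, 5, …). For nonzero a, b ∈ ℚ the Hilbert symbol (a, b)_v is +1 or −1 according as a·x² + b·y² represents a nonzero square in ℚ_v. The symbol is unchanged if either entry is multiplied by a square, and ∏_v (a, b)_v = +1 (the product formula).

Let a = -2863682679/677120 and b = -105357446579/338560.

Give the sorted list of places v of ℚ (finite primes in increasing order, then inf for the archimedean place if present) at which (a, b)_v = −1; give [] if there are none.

[2, 5, 13, inf]

Mod squares: a ≡ -195, b ≡ -110. Check v ∈ {∞, 2, 3, 5, 7, 11, 13, 19, 23, 31, 41}.
v=23: a=23^-2·(≡16), b=23^-2·(≡11) mod 23; (16|23)=+1, (11|23)=-1; (−1)^{-2·-2·11}·(+1)^-2·(-1)^-2 = +1.
v=∞: -195 < 0 and -110 < 0  ⇒  (a,b)_∞ = -1.
v=5: a=5^-1·(≡4), b=5^-1·(≡3) mod 5; (4|5)=+1, (3|5)=-1; (−1)^{-1·-1·2}·(+1)^-1·(-1)^-1 = -1.
v=7: a=7^0·(≡1), b=7^2·(≡1) mod 7; (1|7)=+1, (1|7)=+1; (−1)^{0·2·3}·(+1)^2·(+1)^0 = +1.
v=11: a=11^2·(≡5), b=11^3·(≡9) mod 11; (5|11)=+1, (9|11)=+1; (−1)^{2·3·5}·(+1)^3·(+1)^2 = +1.
v=31: a=31^0·(≡11), b=31^2·(≡28) mod 31; (11|31)=-1, (28|31)=+1; (−1)^{0·2·15}·(-1)^2·(+1)^0 = +1.
v=19: a=19^2·(≡3), b=19^0·(≡6) mod 19; (3|19)=-1, (6|19)=+1; (−1)^{2·0·9}·(-1)^0·(+1)^2 = +1.
v=3: a=3^1·(≡1), b=3^0·(≡1) mod 3; (1|3)=+1, (1|3)=+1; (−1)^{1·0·1}·(+1)^0·(+1)^1 = +1.
v=13: a=13^1·(≡7), b=13^0·(≡5) mod 13; (7|13)=-1, (5|13)=-1; (−1)^{1·0·6}·(-1)^0·(-1)^1 = -1.
v=2: v_2(a)=-8, v_2(b)=-7; units ≡ 5, 1 (mod 8); ε·ε+αω+βω = 0·0+-8·0+-7·1 ≡ 1  ⇒  (a,b)_2 = -1.
v=41: a=41^2·(≡31), b=41^2·(≡29) mod 41; (31|41)=+1, (29|41)=-1; (−1)^{2·2·20}·(+1)^2·(-1)^2 = +1.
Ram(-195, -110) = {2, 5, 13, ∞}; no ℚ_2-point on the conic.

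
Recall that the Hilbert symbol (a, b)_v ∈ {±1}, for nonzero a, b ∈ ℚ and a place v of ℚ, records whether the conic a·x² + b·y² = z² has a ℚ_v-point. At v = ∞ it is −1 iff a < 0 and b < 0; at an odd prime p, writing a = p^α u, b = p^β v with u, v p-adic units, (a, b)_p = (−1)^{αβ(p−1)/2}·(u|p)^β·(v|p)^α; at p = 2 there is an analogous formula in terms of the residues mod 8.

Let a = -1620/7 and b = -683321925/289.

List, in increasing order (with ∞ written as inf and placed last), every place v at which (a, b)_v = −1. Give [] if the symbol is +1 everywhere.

[5, inf]

(a, b) ≡ (-35, -957) mod (ℚ^×)²; places V = {2, 3, 5, 7, 11, 13, 17, 29, ∞}.
(a,b)_29: α=0, u≡13; β=1, v≡6 (mod 29); (13|29)=+1, (6|29)=+1; sign (−1)^0·+1^1·+1^0 = +1.
(a,b)_5: α=1, u≡3; β=2, v≡2 (mod 5); (3|5)=-1, (2|5)=-1; sign (−1)^0·-1^2·-1^1 = -1.
(a,b)_17: α=0, u≡9; β=-2, v≡11 (mod 17); (9|17)=+1, (11|17)=-1; sign (−1)^0·+1^-2·-1^0 = +1.
(a,b)_13: α=0, u≡10; β=4, v≡7 (mod 13); (10|13)=+1, (7|13)=-1; sign (−1)^0·+1^4·-1^0 = +1.
(a,b)_11: α=0, u≡9; β=1, v≡5 (mod 11); (9|11)=+1, (5|11)=+1; sign (−1)^0·+1^1·+1^0 = +1.
(a,b)_7: α=-1, u≡4; β=0, v≡4 (mod 7); (4|7)=+1, (4|7)=+1; sign (−1)^0·+1^0·+1^-1 = +1.
(a,b)_∞: sgn(-35)=−, sgn(-957)=−, so -1.
(a,b)_3: α=4, u≡1; β=1, v≡2 (mod 3); (1|3)=+1, (2|3)=-1; sign (−1)^0·+1^1·-1^4 = +1.
(a,b)_2: α=2, β=0; u≡5, v≡3 (mod 8); ε(u)ε(v)=0·1, αω(v)=2·1, βω(u)=0·1; sum ≡ 0  ⇒  +1.
Ram(-35, -957) = {5, ∞}; no ℚ_5-point on the conic.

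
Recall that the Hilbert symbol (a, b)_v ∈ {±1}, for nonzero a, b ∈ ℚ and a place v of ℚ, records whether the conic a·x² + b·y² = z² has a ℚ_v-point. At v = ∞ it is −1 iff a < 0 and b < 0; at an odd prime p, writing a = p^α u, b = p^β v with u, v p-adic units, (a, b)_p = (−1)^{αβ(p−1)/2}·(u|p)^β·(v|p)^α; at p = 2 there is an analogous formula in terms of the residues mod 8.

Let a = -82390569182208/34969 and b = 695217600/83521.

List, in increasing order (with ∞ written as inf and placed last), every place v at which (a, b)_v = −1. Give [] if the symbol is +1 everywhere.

Mod squares: a ≡ -9177, b ≡ 399. Check v ∈ {∞, 2, 3, 5, 7, 11, 17, 19, 23, 47}.
v=3: a=3^5·(≡1), b=3^3·(≡1) mod 3; (1|3)=+1, (1|3)=+1; (−1)^{5·3·1}·(+1)^3·(+1)^5 = -1.
v=11: a=11^-2·(≡7), b=11^2·(≡4) mod 11; (7|11)=-1, (4|11)=+1; (−1)^{-2·2·5}·(-1)^2·(+1)^-2 = +1.
v=2: v_2(a)=10, v_2(b)=6; units ≡ 7, 7 (mod 8); ε·ε+αω+βω = 1·1+10·0+6·0 ≡ 1  ⇒  (a,b)_2 = -1.
v=∞: -9177 < 0 and 399 > 0  ⇒  (a,b)_∞ = +1.
v=7: a=7^3·(≡5), b=7^1·(≡4) mod 7; (5|7)=-1, (4|7)=+1; (−1)^{3·1·3}·(-1)^1·(+1)^3 = +1.
v=5: a=5^0·(≡3), b=5^2·(≡4) mod 5; (3|5)=-1, (4|5)=+1; (−1)^{0·2·2}·(-1)^2·(+1)^0 = +1.
v=19: a=19^1·(≡16), b=19^1·(≡3) mod 19; (16|19)=+1, (3|19)=-1; (−1)^{1·1·9}·(+1)^1·(-1)^1 = +1.
v=17: a=17^-2·(≡3), b=17^-4·(≡16) mod 17; (3|17)=-1, (16|17)=+1; (−1)^{-2·-4·8}·(-1)^-4·(+1)^-2 = +1.
v=23: a=23^1·(≡7), b=23^0·(≡12) mod 23; (7|23)=-1, (12|23)=+1; (−1)^{1·0·11}·(-1)^0·(+1)^1 = +1.
v=47: a=47^2·(≡29), b=47^0·(≡43) mod 47; (29|47)=-1, (43|47)=-1; (−1)^{2·0·23}·(-1)^0·(-1)^2 = +1.
Ram(-9177, 399) = {2, 3}; no ℚ_2-point on the conic.

[2, 3]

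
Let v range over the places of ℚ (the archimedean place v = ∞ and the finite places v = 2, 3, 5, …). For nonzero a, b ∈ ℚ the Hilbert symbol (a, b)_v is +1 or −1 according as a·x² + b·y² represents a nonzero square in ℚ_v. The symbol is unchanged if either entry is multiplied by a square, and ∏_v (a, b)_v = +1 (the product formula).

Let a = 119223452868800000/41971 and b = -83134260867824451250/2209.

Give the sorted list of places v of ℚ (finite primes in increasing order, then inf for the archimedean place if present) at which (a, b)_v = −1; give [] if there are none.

[2, 5, 7, 17, 23, 29]

(a, b) ≡ (38570, -430882) mod (ℚ^×)²; places V = {2, 5, 7, 17, 19, 23, 29, 47, ∞}.
(a,b)_17: α=2, u≡10; β=3, v≡1 (mod 17); (10|17)=-1, (1|17)=+1; sign (−1)^0·-1^3·+1^2 = -1.
(a,b)_47: α=-2, u≡20; β=-2, v≡2 (mod 47); (20|47)=-1, (2|47)=+1; sign (−1)^0·-1^-2·+1^-2 = +1.
(a,b)_7: α=5, u≡4; β=4, v≡5 (mod 7); (4|7)=+1, (5|7)=-1; sign (−1)^0·+1^4·-1^5 = -1.
(a,b)_19: α=-1, u≡1; β=1, v≡14 (mod 19); (1|19)=+1, (14|19)=-1; sign (−1)^1·+1^1·-1^-1 = +1.
(a,b)_∞: sgn(38570)=+, sgn(-430882)=−, so +1.
(a,b)_2: α=9, β=1; u≡5, v≡7 (mod 8); ε(u)ε(v)=0·1, αω(v)=9·0, βω(u)=1·1; sum ≡ 1  ⇒  -1.
(a,b)_23: α=2, u≡10; β=3, v≡17 (mod 23); (10|23)=-1, (17|23)=-1; sign (−1)^0·-1^3·-1^2 = -1.
(a,b)_5: α=5, u≡1; β=4, v≡2 (mod 5); (1|5)=+1, (2|5)=-1; sign (−1)^0·+1^4·-1^5 = -1.
(a,b)_29: α=1, u≡6; β=3, v≡19 (mod 29); (6|29)=+1, (19|29)=-1; sign (−1)^0·+1^3·-1^1 = -1.
Ram(38570, -430882) = {2, 5, 7, 17, 23, 29}; no ℚ_2-point on the conic.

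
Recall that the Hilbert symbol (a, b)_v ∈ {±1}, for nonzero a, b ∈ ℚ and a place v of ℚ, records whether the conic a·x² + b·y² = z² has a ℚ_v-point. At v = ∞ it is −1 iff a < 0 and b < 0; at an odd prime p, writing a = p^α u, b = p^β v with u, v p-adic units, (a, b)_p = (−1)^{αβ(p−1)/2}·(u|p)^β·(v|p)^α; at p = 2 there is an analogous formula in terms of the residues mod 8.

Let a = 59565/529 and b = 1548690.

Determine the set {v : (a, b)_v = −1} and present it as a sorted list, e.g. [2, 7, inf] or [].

(a, b) ≡ (165, 4290) mod (ℚ^×)²; places V = {2, 3, 5, 11, 13, 19, 23, ∞}.
(a,b)_13: α=0, u≡10; β=1, v≡11 (mod 13); (10|13)=+1, (11|13)=-1; sign (−1)^0·+1^1·-1^0 = +1.
(a,b)_2: α=0, β=1; u≡5, v≡1 (mod 8); ε(u)ε(v)=0·0, αω(v)=0·0, βω(u)=1·1; sum ≡ 1  ⇒  -1.
(a,b)_5: α=1, u≡2; β=1, v≡3 (mod 5); (2|5)=-1, (3|5)=-1; sign (−1)^0·-1^1·-1^1 = +1.
(a,b)_3: α=1, u≡1; β=1, v≡2 (mod 3); (1|3)=+1, (2|3)=-1; sign (−1)^1·+1^1·-1^1 = +1.
(a,b)_∞: sgn(165)=+, sgn(4290)=+, so +1.
(a,b)_11: α=1, u≡3; β=1, v≡1 (mod 11); (3|11)=+1, (1|11)=+1; sign (−1)^1·+1^1·+1^1 = -1.
(a,b)_19: α=2, u≡2; β=2, v≡15 (mod 19); (2|19)=-1, (15|19)=-1; sign (−1)^0·-1^2·-1^2 = +1.
(a,b)_23: α=-2, u≡18; β=0, v≡8 (mod 23); (18|23)=+1, (8|23)=+1; sign (−1)^0·+1^0·+1^-2 = +1.
Ram(165, 4290) = {2, 11}; no ℚ_2-point on the conic.

[2, 11]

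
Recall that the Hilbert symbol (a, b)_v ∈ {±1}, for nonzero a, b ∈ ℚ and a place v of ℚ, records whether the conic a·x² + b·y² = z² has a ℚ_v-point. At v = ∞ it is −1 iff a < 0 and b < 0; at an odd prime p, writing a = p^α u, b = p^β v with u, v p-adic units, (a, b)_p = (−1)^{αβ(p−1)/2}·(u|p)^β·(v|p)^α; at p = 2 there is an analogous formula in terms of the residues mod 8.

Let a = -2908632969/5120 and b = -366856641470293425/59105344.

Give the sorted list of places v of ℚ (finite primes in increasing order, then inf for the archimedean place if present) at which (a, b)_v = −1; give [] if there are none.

Mod squares: a ≡ -2805, b ≡ -17. Check v ∈ {∞, 2, 3, 5, 11, 17, 23, 31}.
v=17: a=17^1·(≡6), b=17^3·(≡16) mod 17; (6|17)=-1, (16|17)=+1; (−1)^{1·3·8}·(-1)^3·(+1)^1 = -1.
v=31: a=31^0·(≡25), b=31^-4·(≡4) mod 31; (25|31)=+1, (4|31)=+1; (−1)^{0·-4·15}·(+1)^-4·(+1)^0 = +1.
v=3: a=3^5·(≡1), b=3^6·(≡1) mod 3; (1|3)=+1, (1|3)=+1; (−1)^{5·6·1}·(+1)^6·(+1)^5 = +1.
v=11: a=11^3·(≡1), b=11^4·(≡3) mod 11; (1|11)=+1, (3|11)=+1; (−1)^{3·4·5}·(+1)^4·(+1)^3 = +1.
v=23: a=23^2·(≡3), b=23^4·(≡12) mod 23; (3|23)=+1, (12|23)=+1; (−1)^{2·4·11}·(+1)^4·(+1)^2 = +1.
v=∞: -2805 < 0 and -17 < 0  ⇒  (a,b)_∞ = -1.
v=2: v_2(a)=-10, v_2(b)=-6; units ≡ 3, 7 (mod 8); ε·ε+αω+βω = 1·1+-10·0+-6·1 ≡ 1  ⇒  (a,b)_2 = -1.
v=5: a=5^-1·(≡4), b=5^2·(≡2) mod 5; (4|5)=+1, (2|5)=-1; (−1)^{-1·2·2}·(+1)^2·(-1)^-1 = -1.
|Ram(-2805, -17)| = 4, even; anisotropic at {2, 5, 17, ∞}.

[2, 5, 17, inf]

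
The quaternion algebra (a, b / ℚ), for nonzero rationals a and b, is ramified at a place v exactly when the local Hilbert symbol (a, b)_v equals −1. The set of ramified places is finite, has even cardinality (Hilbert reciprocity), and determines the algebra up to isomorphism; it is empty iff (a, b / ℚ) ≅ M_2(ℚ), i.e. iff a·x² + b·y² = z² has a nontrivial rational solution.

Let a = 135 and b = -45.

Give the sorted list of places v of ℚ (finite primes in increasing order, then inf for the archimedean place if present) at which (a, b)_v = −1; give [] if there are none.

[2, 5]

(a, b) ≡ (15, -5) mod (ℚ^×)²; places V = {2, 3, 5, ∞}.
(a,b)_∞: sgn(15)=+, sgn(-5)=−, so +1.
(a,b)_3: α=3, u≡2; β=2, v≡1 (mod 3); (2|3)=-1, (1|3)=+1; sign (−1)^0·-1^2·+1^3 = +1.
(a,b)_2: α=0, β=0; u≡7, v≡3 (mod 8); ε(u)ε(v)=1·1, αω(v)=0·1, βω(u)=0·0; sum ≡ 1  ⇒  -1.
(a,b)_5: α=1, u≡2; β=1, v≡1 (mod 5); (2|5)=-1, (1|5)=+1; sign (−1)^0·-1^1·+1^1 = -1.
|Ram(15, -5)| = 2, even; anisotropic at {2, 5}.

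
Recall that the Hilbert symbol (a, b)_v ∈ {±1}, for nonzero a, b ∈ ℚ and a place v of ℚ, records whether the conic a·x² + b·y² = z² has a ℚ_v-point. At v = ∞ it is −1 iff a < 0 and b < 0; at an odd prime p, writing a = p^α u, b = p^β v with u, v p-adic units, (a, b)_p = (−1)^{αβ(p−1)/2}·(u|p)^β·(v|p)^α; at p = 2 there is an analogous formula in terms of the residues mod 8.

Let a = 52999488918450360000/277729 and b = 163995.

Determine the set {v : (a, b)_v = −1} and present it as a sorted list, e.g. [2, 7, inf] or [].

[2, 3, 13, 29]

Mod squares: a ≡ 1131, b ≡ 195. Check v ∈ {∞, 2, 3, 5, 11, 13, 17, 29, 31}.
v=5: a=5^4·(≡4), b=5^1·(≡4) mod 5; (4|5)=+1, (4|5)=+1; (−1)^{4·1·2}·(+1)^1·(+1)^4 = +1.
v=3: a=3^5·(≡2), b=3^1·(≡2) mod 3; (2|3)=-1, (2|3)=-1; (−1)^{5·1·1}·(-1)^1·(-1)^5 = -1.
v=13: a=13^3·(≡4), b=13^1·(≡5) mod 13; (4|13)=+1, (5|13)=-1; (−1)^{3·1·6}·(+1)^1·(-1)^3 = -1.
v=17: a=17^-2·(≡15), b=17^0·(≡13) mod 17; (15|17)=+1, (13|17)=+1; (−1)^{-2·0·8}·(+1)^0·(+1)^-2 = +1.
v=11: a=11^2·(≡1), b=11^0·(≡7) mod 11; (1|11)=+1, (7|11)=-1; (−1)^{2·0·5}·(+1)^0·(-1)^2 = +1.
v=29: a=29^5·(≡18), b=29^2·(≡21) mod 29; (18|29)=-1, (21|29)=-1; (−1)^{5·2·14}·(-1)^2·(-1)^5 = -1.
v=∞: 1131 > 0 and 195 > 0  ⇒  (a,b)_∞ = +1.
v=31: a=31^-2·(≡29), b=31^0·(≡5) mod 31; (29|31)=-1, (5|31)=+1; (−1)^{-2·0·15}·(-1)^0·(+1)^-2 = +1.
v=2: v_2(a)=6, v_2(b)=0; units ≡ 3, 3 (mod 8); ε·ε+αω+βω = 1·1+6·1+0·1 ≡ 1  ⇒  (a,b)_2 = -1.
(1131, 195 / ℚ) ramifies at {2, 3, 13, 29}: a division algebra.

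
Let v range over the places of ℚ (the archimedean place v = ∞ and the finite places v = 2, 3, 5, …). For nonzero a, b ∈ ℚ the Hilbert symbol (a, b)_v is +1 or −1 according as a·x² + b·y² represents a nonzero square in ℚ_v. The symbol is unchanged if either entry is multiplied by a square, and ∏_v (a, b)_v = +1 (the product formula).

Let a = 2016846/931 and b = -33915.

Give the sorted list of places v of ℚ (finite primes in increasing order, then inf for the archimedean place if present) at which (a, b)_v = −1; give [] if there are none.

[2, 13]

Mod squares: a ≡ 25194, b ≡ -33915. Check v ∈ {∞, 2, 3, 5, 7, 13, 17, 19}.
v=19: a=19^-1·(≡10), b=19^1·(≡1) mod 19; (10|19)=-1, (1|19)=+1; (−1)^{-1·1·9}·(-1)^1·(+1)^-1 = +1.
v=13: a=13^3·(≡1), b=13^0·(≡2) mod 13; (1|13)=+1, (2|13)=-1; (−1)^{3·0·6}·(+1)^0·(-1)^3 = -1.
v=17: a=17^1·(≡14), b=17^1·(≡11) mod 17; (14|17)=-1, (11|17)=-1; (−1)^{1·1·8}·(-1)^1·(-1)^1 = +1.
v=5: a=5^0·(≡1), b=5^1·(≡2) mod 5; (1|5)=+1, (2|5)=-1; (−1)^{0·1·2}·(+1)^1·(-1)^0 = +1.
v=2: v_2(a)=1, v_2(b)=0; units ≡ 5, 5 (mod 8); ε·ε+αω+βω = 0·0+1·1+0·1 ≡ 1  ⇒  (a,b)_2 = -1.
v=7: a=7^-2·(≡4), b=7^1·(≡6) mod 7; (4|7)=+1, (6|7)=-1; (−1)^{-2·1·3}·(+1)^1·(-1)^-2 = +1.
v=∞: 25194 > 0 and -33915 < 0  ⇒  (a,b)_∞ = +1.
v=3: a=3^3·(≡1), b=3^1·(≡2) mod 3; (1|3)=+1, (2|3)=-1; (−1)^{3·1·1}·(+1)^1·(-1)^3 = +1.
(25194, -33915 / ℚ) ramifies at {2, 13}: a division algebra.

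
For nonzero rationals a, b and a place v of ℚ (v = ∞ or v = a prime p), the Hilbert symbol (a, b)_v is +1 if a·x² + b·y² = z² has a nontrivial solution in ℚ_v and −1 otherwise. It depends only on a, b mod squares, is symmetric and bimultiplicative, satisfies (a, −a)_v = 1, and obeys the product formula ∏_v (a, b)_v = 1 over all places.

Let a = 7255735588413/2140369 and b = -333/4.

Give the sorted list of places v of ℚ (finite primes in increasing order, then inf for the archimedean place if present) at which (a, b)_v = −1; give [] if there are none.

(a, b) ≡ (1834053, -37) mod (ℚ^×)²; places V = {2, 3, 7, 11, 13, 17, 19, 31, 37, 41, ∞}.
(a,b)_37: α=1, u≡11; β=1, v≡7 (mod 37); (11|37)=+1, (7|37)=+1; sign (−1)^0·+1^1·+1^1 = +1.
(a,b)_31: α=1, u≡13; β=0, v≡2 (mod 31); (13|31)=-1, (2|31)=+1; sign (−1)^0·-1^0·+1^1 = +1.
(a,b)_7: α=-2, u≡4; β=0, v≡6 (mod 7); (4|7)=+1, (6|7)=-1; sign (−1)^0·+1^0·-1^-2 = +1.
(a,b)_19: α=-2, u≡15; β=0, v≡7 (mod 19); (15|19)=-1, (7|19)=+1; sign (−1)^0·-1^0·+1^-2 = +1.
(a,b)_41: α=1, u≡37; β=0, v≡9 (mod 41); (37|41)=+1, (9|41)=+1; sign (−1)^0·+1^0·+1^1 = +1.
(a,b)_17: α=2, u≡15; β=0, v≡6 (mod 17); (15|17)=+1, (6|17)=-1; sign (−1)^0·+1^0·-1^2 = +1.
(a,b)_11: α=-2, u≡4; β=0, v≡2 (mod 11); (4|11)=+1, (2|11)=-1; sign (−1)^0·+1^0·-1^-2 = +1.
(a,b)_∞: sgn(1834053)=+, sgn(-37)=−, so +1.
(a,b)_13: α=3, u≡11; β=0, v≡11 (mod 13); (11|13)=-1, (11|13)=-1; sign (−1)^0·-1^0·-1^3 = -1.
(a,b)_3: α=5, u≡2; β=2, v≡2 (mod 3); (2|3)=-1, (2|3)=-1; sign (−1)^0·-1^2·-1^5 = -1.
(a,b)_2: α=0, β=-2; u≡5, v≡3 (mod 8); ε(u)ε(v)=0·1, αω(v)=0·1, βω(u)=-2·1; sum ≡ 0  ⇒  +1.
|Ram(1834053, -37)| = 2, even; anisotropic at {3, 13}.

[3, 13]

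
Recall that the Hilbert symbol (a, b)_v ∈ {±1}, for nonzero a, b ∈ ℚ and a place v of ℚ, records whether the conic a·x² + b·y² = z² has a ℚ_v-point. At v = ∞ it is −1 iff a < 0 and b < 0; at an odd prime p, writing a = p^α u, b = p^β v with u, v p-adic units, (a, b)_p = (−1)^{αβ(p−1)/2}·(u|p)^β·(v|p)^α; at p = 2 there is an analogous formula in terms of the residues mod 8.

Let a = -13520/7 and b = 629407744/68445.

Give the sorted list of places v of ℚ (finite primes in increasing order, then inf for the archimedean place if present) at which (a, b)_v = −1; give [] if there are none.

(a, b) ≡ (-35, 5) mod (ℚ^×)²; places V = {2, 3, 5, 7, 13, ∞}.
(a,b)_7: α=-1, u≡4; β=4, v≡6 (mod 7); (4|7)=+1, (6|7)=-1; sign (−1)^0·+1^4·-1^-1 = -1.
(a,b)_2: α=4, β=18; u≡5, v≡5 (mod 8); ε(u)ε(v)=0·0, αω(v)=4·1, βω(u)=18·1; sum ≡ 0  ⇒  +1.
(a,b)_3: α=0, u≡1; β=-4, v≡2 (mod 3); (1|3)=+1, (2|3)=-1; sign (−1)^0·+1^-4·-1^0 = +1.
(a,b)_∞: sgn(-35)=−, sgn(5)=+, so +1.
(a,b)_5: α=1, u≡3; β=-1, v≡1 (mod 5); (3|5)=-1, (1|5)=+1; sign (−1)^0·-1^-1·+1^1 = -1.
(a,b)_13: α=2, u≡9; β=-2, v≡2 (mod 13); (9|13)=+1, (2|13)=-1; sign (−1)^0·+1^-2·-1^2 = +1.
(-35, 5 / ℚ) ramifies at {5, 7}: a division algebra.

[5, 7]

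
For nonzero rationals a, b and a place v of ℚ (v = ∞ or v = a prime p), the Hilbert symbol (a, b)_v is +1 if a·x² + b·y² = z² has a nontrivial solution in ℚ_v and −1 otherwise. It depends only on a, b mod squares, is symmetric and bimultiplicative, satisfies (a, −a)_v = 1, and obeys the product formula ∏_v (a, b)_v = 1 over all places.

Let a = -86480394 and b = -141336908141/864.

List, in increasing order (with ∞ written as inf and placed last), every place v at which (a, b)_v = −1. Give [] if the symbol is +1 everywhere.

[2, 13, 17, inf]

Mod squares: a ≡ -14586, b ≡ -1326. Check v ∈ {∞, 2, 3, 7, 11, 13, 17, 19}.
v=17: a=17^1·(≡15), b=17^1·(≡14) mod 17; (15|17)=+1, (14|17)=-1; (−1)^{1·1·8}·(+1)^1·(-1)^1 = -1.
v=7: a=7^2·(≡4), b=7^0·(≡4) mod 7; (4|7)=+1, (4|7)=+1; (−1)^{2·0·3}·(+1)^0·(+1)^2 = +1.
v=19: a=19^0·(≡6), b=19^2·(≡5) mod 19; (6|19)=+1, (5|19)=+1; (−1)^{0·2·9}·(+1)^2·(+1)^0 = +1.
v=∞: -14586 < 0 and -1326 < 0  ⇒  (a,b)_∞ = -1.
v=13: a=13^1·(≡9), b=13^1·(≡11) mod 13; (9|13)=+1, (11|13)=-1; (−1)^{1·1·6}·(+1)^1·(-1)^1 = -1.
v=2: v_2(a)=1, v_2(b)=-5; units ≡ 3, 1 (mod 8); ε·ε+αω+βω = 1·0+1·0+-5·1 ≡ 1  ⇒  (a,b)_2 = -1.
v=11: a=11^3·(≡3), b=11^6·(≡4) mod 11; (3|11)=+1, (4|11)=+1; (−1)^{3·6·5}·(+1)^6·(+1)^3 = +1.
v=3: a=3^1·(≡1), b=3^-3·(≡2) mod 3; (1|3)=+1, (2|3)=-1; (−1)^{1·-3·1}·(+1)^-3·(-1)^1 = +1.
|Ram(-14586, -1326)| = 4, even; anisotropic at {2, 13, 17, ∞}.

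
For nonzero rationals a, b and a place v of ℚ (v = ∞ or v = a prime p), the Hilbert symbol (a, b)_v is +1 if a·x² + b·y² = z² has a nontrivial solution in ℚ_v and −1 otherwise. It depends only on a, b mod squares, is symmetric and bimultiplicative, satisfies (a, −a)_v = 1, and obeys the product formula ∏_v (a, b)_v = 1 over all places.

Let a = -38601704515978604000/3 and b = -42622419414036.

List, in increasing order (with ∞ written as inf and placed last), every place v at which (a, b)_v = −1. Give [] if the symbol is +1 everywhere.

[13, inf]

Mod squares: a ≡ -570570, b ≡ -21. Check v ∈ {∞, 2, 3, 5, 7, 11, 13, 19, 29}.
v=∞: -570570 < 0 and -21 < 0  ⇒  (a,b)_∞ = -1.
v=19: a=19^1·(≡4), b=19^0·(≡6) mod 19; (4|19)=+1, (6|19)=+1; (−1)^{1·0·9}·(+1)^0·(+1)^1 = +1.
v=11: a=11^5·(≡7), b=11^4·(≡5) mod 11; (7|11)=-1, (5|11)=+1; (−1)^{5·4·5}·(-1)^4·(+1)^5 = +1.
v=29: a=29^4·(≡25), b=29^4·(≡21) mod 29; (25|29)=+1, (21|29)=-1; (−1)^{4·4·14}·(+1)^4·(-1)^4 = +1.
v=5: a=5^3·(≡1), b=5^0·(≡4) mod 5; (1|5)=+1, (4|5)=+1; (−1)^{3·0·2}·(+1)^0·(+1)^3 = +1.
v=3: a=3^-1·(≡1), b=3^1·(≡2) mod 3; (1|3)=+1, (2|3)=-1; (−1)^{-1·1·1}·(+1)^1·(-1)^-1 = +1.
v=2: v_2(a)=5, v_2(b)=2; units ≡ 3, 3 (mod 8); ε·ε+αω+βω = 1·1+5·1+2·1 ≡ 0  ⇒  (a,b)_2 = +1.
v=7: a=7^3·(≡3), b=7^3·(≡1) mod 7; (3|7)=-1, (1|7)=+1; (−1)^{3·3·3}·(-1)^3·(+1)^3 = +1.
v=13: a=13^1·(≡8), b=13^0·(≡6) mod 13; (8|13)=-1, (6|13)=-1; (−1)^{1·0·6}·(-1)^0·(-1)^1 = -1.
Ram(-570570, -21) = {13, ∞}; no ℚ_13-point on the conic.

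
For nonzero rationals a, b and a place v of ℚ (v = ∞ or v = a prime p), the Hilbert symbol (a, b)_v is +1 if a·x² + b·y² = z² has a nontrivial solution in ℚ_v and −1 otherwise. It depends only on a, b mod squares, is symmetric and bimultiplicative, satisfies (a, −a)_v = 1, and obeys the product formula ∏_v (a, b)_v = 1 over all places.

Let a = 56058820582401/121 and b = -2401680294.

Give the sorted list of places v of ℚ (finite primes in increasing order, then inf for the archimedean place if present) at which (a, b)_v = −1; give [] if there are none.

(a, b) ≡ (1729, -6) mod (ℚ^×)²; places V = {2, 3, 7, 11, 13, 19, ∞}.
(a,b)_19: α=3, u≡18; β=2, v≡15 (mod 19); (18|19)=-1, (15|19)=-1; sign (−1)^0·-1^2·-1^3 = -1.
(a,b)_∞: sgn(1729)=+, sgn(-6)=−, so +1.
(a,b)_13: α=3, u≡1; β=2, v≡6 (mod 13); (1|13)=+1, (6|13)=-1; sign (−1)^0·+1^2·-1^3 = -1.
(a,b)_2: α=0, β=1; u≡1, v≡5 (mod 8); ε(u)ε(v)=0·0, αω(v)=0·1, βω(u)=1·0; sum ≡ 0  ⇒  +1.
(a,b)_3: α=12, u≡1; β=9, v≡1 (mod 3); (1|3)=+1, (1|3)=+1; sign (−1)^0·+1^9·+1^12 = +1.
(a,b)_7: α=1, u≡4; β=0, v≡1 (mod 7); (4|7)=+1, (1|7)=+1; sign (−1)^0·+1^0·+1^1 = +1.
(a,b)_11: α=-2, u≡10; β=0, v≡9 (mod 11); (10|11)=-1, (9|11)=+1; sign (−1)^0·-1^0·+1^-2 = +1.
Ram(1729, -6) = {13, 19}; no ℚ_13-point on the conic.

[13, 19]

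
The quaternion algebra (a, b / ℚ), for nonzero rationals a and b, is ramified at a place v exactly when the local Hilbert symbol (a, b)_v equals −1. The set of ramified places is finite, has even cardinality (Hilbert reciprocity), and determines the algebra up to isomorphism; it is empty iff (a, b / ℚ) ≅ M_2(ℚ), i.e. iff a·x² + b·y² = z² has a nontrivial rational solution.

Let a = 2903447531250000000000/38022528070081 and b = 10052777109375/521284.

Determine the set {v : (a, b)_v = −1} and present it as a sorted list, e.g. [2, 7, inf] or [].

(a, b) ≡ (5, 15015) mod (ℚ^×)²; places V = {2, 3, 5, 7, 11, 13, 17, 19, 23, 29, 31, ∞}.
(a,b)_23: α=0, u≡22; β=2, v≡14 (mod 23); (22|23)=-1, (14|23)=-1; sign (−1)^0·-1^2·-1^0 = +1.
(a,b)_∞: sgn(5)=+, sgn(15015)=+, so +1.
(a,b)_29: α=-2, u≡22; β=0, v≡7 (mod 29); (22|29)=+1, (7|29)=+1; sign (−1)^0·+1^0·+1^-2 = +1.
(a,b)_17: α=2, u≡5; β=0, v≡16 (mod 17); (5|17)=-1, (16|17)=+1; sign (−1)^0·-1^0·+1^2 = +1.
(a,b)_2: α=10, β=-2; u≡5, v≡7 (mod 8); ε(u)ε(v)=0·1, αω(v)=10·0, βω(u)=-2·1; sum ≡ 0  ⇒  +1.
(a,b)_3: α=8, u≡2; β=5, v≡1 (mod 3); (2|3)=-1, (1|3)=+1; sign (−1)^0·-1^5·+1^8 = -1.
(a,b)_11: α=0, u≡4; β=1, v≡4 (mod 11); (4|11)=+1, (4|11)=+1; sign (−1)^0·+1^1·+1^0 = +1.
(a,b)_5: α=15, u≡4; β=7, v≡3 (mod 5); (4|5)=+1, (3|5)=-1; sign (−1)^0·+1^7·-1^15 = -1.
(a,b)_19: α=-6, u≡5; β=-4, v≡16 (mod 19); (5|19)=+1, (16|19)=+1; sign (−1)^0·+1^-4·+1^-6 = +1.
(a,b)_31: α=-2, u≡16; β=0, v≡22 (mod 31); (16|31)=+1, (22|31)=-1; sign (−1)^0·+1^0·-1^-2 = +1.
(a,b)_13: α=0, u≡8; β=1, v≡8 (mod 13); (8|13)=-1, (8|13)=-1; sign (−1)^0·-1^1·-1^0 = -1.
(a,b)_7: α=2, u≡3; β=1, v≡6 (mod 7); (3|7)=-1, (6|7)=-1; sign (−1)^0·-1^1·-1^2 = -1.
|Ram(5, 15015)| = 4, even; anisotropic at {3, 5, 7, 13}.

[3, 5, 7, 13]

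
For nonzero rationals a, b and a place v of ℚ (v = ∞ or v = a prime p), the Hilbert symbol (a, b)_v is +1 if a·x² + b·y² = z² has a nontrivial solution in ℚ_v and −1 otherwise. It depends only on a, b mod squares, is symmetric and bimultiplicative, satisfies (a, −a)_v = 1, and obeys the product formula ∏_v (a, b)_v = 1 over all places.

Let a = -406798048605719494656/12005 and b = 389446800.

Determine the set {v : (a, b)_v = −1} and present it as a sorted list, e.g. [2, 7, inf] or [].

Mod squares: a ≡ -570, b ≡ 2697. Check v ∈ {∞, 2, 3, 5, 7, 19, 29, 31}.
v=29: a=29^2·(≡3), b=29^1·(≡25) mod 29; (3|29)=-1, (25|29)=+1; (−1)^{2·1·14}·(-1)^1·(+1)^2 = -1.
v=3: a=3^7·(≡2), b=3^1·(≡2) mod 3; (2|3)=-1, (2|3)=-1; (−1)^{7·1·1}·(-1)^1·(-1)^7 = -1.
v=5: a=5^-1·(≡4), b=5^2·(≡2) mod 5; (4|5)=+1, (2|5)=-1; (−1)^{-1·2·2}·(+1)^2·(-1)^-1 = -1.
v=∞: -570 < 0 and 2697 > 0  ⇒  (a,b)_∞ = +1.
v=2: v_2(a)=25, v_2(b)=4; units ≡ 3, 1 (mod 8); ε·ε+αω+βω = 1·0+25·0+4·1 ≡ 0  ⇒  (a,b)_2 = +1.
v=7: a=7^-4·(≡1), b=7^0·(≡1) mod 7; (1|7)=+1, (1|7)=+1; (−1)^{-4·0·3}·(+1)^0·(+1)^-4 = +1.
v=19: a=19^3·(≡13), b=19^2·(≡18) mod 19; (13|19)=-1, (18|19)=-1; (−1)^{3·2·9}·(-1)^2·(-1)^3 = -1.
v=31: a=31^2·(≡25), b=31^1·(≡19) mod 31; (25|31)=+1, (19|31)=+1; (−1)^{2·1·15}·(+1)^1·(+1)^2 = +1.
(-570, 2697 / ℚ) ramifies at {3, 5, 19, 29}: a division algebra.

[3, 5, 19, 29]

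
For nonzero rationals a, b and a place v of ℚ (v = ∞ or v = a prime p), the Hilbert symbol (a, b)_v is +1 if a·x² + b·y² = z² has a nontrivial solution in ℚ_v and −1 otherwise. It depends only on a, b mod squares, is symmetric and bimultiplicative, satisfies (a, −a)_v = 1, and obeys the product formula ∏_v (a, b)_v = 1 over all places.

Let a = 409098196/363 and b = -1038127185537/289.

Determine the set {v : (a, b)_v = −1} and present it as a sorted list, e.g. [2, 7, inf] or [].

Mod squares: a ≡ 849927, b ≡ -1124097. Check v ∈ {∞, 2, 3, 11, 13, 17, 19, 31, 37, 41}.
v=13: a=13^1·(≡8), b=13^1·(≡11) mod 13; (8|13)=-1, (11|13)=-1; (−1)^{1·1·6}·(-1)^1·(-1)^1 = +1.
v=41: a=41^0·(≡22), b=41^1·(≡17) mod 41; (22|41)=-1, (17|41)=-1; (−1)^{0·1·20}·(-1)^1·(-1)^0 = -1.
v=∞: 849927 > 0 and -1124097 < 0  ⇒  (a,b)_∞ = +1.
v=19: a=19^3·(≡11), b=19^1·(≡10) mod 19; (11|19)=+1, (10|19)=-1; (−1)^{3·1·9}·(+1)^1·(-1)^3 = +1.
v=37: a=37^1·(≡32), b=37^1·(≡27) mod 37; (32|37)=-1, (27|37)=+1; (−1)^{1·1·18}·(-1)^1·(+1)^1 = -1.
v=17: a=17^0·(≡5), b=17^-2·(≡7) mod 17; (5|17)=-1, (7|17)=-1; (−1)^{0·-2·8}·(-1)^-2·(-1)^0 = +1.
v=2: v_2(a)=2, v_2(b)=0; units ≡ 7, 7 (mod 8); ε·ε+αω+βω = 1·1+2·0+0·0 ≡ 1  ⇒  (a,b)_2 = -1.
v=11: a=11^-2·(≡4), b=11^0·(≡3) mod 11; (4|11)=+1, (3|11)=+1; (−1)^{-2·0·5}·(+1)^0·(+1)^-2 = +1.
v=31: a=31^1·(≡12), b=31^4·(≡18) mod 31; (12|31)=-1, (18|31)=+1; (−1)^{1·4·15}·(-1)^4·(+1)^1 = +1.
v=3: a=3^-1·(≡1), b=3^1·(≡1) mod 3; (1|3)=+1, (1|3)=+1; (−1)^{-1·1·1}·(+1)^1·(+1)^-1 = -1.
Ram(849927, -1124097) = {2, 3, 37, 41}; no ℚ_2-point on the conic.

[2, 3, 37, 41]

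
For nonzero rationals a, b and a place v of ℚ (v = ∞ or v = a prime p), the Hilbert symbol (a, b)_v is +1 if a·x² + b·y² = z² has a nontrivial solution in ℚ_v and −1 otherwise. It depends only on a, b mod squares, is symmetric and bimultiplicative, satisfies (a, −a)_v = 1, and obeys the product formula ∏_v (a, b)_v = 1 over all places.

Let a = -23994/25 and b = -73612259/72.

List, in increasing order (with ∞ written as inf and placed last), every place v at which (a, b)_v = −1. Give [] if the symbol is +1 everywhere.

Mod squares: a ≡ -2666, b ≡ -61318. Check v ∈ {∞, 2, 3, 5, 7, 23, 31, 43}.
v=3: a=3^2·(≡1), b=3^-2·(≡2) mod 3; (1|3)=+1, (2|3)=-1; (−1)^{2·-2·1}·(+1)^-2·(-1)^2 = +1.
v=31: a=31^1·(≡5), b=31^1·(≡29) mod 31; (5|31)=+1, (29|31)=-1; (−1)^{1·1·15}·(+1)^1·(-1)^1 = +1.
v=2: v_2(a)=1, v_2(b)=-3; units ≡ 3, 5 (mod 8); ε·ε+αω+βω = 1·0+1·1+-3·1 ≡ 0  ⇒  (a,b)_2 = +1.
v=5: a=5^-2·(≡1), b=5^0·(≡3) mod 5; (1|5)=+1, (3|5)=-1; (−1)^{-2·0·2}·(+1)^0·(-1)^-2 = +1.
v=7: a=7^0·(≡4), b=7^4·(≡4) mod 7; (4|7)=+1, (4|7)=+1; (−1)^{0·4·3}·(+1)^4·(+1)^0 = +1.
v=∞: -2666 < 0 and -61318 < 0  ⇒  (a,b)_∞ = -1.
v=23: a=23^0·(≡9), b=23^1·(≡3) mod 23; (9|23)=+1, (3|23)=+1; (−1)^{0·1·11}·(+1)^1·(+1)^0 = +1.
v=43: a=43^1·(≡31), b=43^1·(≡9) mod 43; (31|43)=+1, (9|43)=+1; (−1)^{1·1·21}·(+1)^1·(+1)^1 = -1.
|Ram(-2666, -61318)| = 2, even; anisotropic at {43, ∞}.

[43, inf]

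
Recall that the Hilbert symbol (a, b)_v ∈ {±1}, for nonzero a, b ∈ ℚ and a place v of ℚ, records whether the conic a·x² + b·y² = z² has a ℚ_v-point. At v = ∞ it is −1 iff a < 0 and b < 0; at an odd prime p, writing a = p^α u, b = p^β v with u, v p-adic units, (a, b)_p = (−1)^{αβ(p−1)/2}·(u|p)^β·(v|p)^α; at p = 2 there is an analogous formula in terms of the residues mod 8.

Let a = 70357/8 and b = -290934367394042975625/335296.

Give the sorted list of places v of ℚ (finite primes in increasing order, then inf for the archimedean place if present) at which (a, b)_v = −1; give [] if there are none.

[]

Mod squares: a ≡ 266, b ≡ -31. Check v ∈ {∞, 2, 3, 5, 7, 11, 13, 17, 19, 23, 31}.
v=11: a=11^0·(≡7), b=11^6·(≡7) mod 11; (7|11)=-1, (7|11)=-1; (−1)^{0·6·5}·(-1)^6·(-1)^0 = +1.
v=7: a=7^1·(≡6), b=7^0·(≡2) mod 7; (6|7)=-1, (2|7)=+1; (−1)^{1·0·3}·(-1)^0·(+1)^1 = +1.
v=23: a=23^2·(≡8), b=23^4·(≡22) mod 23; (8|23)=+1, (22|23)=-1; (−1)^{2·4·11}·(+1)^4·(-1)^2 = +1.
v=31: a=31^0·(≡10), b=31^-1·(≡12) mod 31; (10|31)=+1, (12|31)=-1; (−1)^{0·-1·15}·(+1)^-1·(-1)^0 = +1.
v=13: a=13^0·(≡5), b=13^-2·(≡7) mod 13; (5|13)=-1, (7|13)=-1; (−1)^{0·-2·6}·(-1)^-2·(-1)^0 = +1.
v=∞: 266 > 0 and -31 < 0  ⇒  (a,b)_∞ = +1.
v=17: a=17^0·(≡12), b=17^2·(≡7) mod 17; (12|17)=-1, (7|17)=-1; (−1)^{0·2·8}·(-1)^2·(-1)^0 = +1.
v=19: a=19^1·(≡14), b=19^2·(≡7) mod 19; (14|19)=-1, (7|19)=+1; (−1)^{1·2·9}·(-1)^2·(+1)^1 = +1.
v=2: v_2(a)=-3, v_2(b)=-6; units ≡ 5, 1 (mod 8); ε·ε+αω+βω = 0·0+-3·0+-6·1 ≡ 0  ⇒  (a,b)_2 = +1.
v=5: a=5^0·(≡4), b=5^4·(≡4) mod 5; (4|5)=+1, (4|5)=+1; (−1)^{0·4·2}·(+1)^4·(+1)^0 = +1.
v=3: a=3^0·(≡2), b=3^2·(≡2) mod 3; (2|3)=-1, (2|3)=-1; (−1)^{0·2·1}·(-1)^2·(-1)^0 = +1.
Every local symbol is +1, so the conic 266·x² + -31·y² = z² has ℚ_v-points for all v and hence a ℚ-point; (a, b / ℚ) ≅ M_2(ℚ).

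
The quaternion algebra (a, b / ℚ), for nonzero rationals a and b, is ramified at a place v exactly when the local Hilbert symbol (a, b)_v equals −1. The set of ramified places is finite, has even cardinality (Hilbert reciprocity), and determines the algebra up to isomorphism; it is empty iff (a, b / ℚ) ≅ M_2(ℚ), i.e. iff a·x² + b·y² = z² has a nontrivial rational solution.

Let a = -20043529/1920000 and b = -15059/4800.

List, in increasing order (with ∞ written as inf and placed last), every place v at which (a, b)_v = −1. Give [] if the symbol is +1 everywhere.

[11, inf]

(a, b) ≡ (-3, -33) mod (ℚ^×)²; places V = {2, 3, 5, 11, 37, ∞}.
(a,b)_11: α=4, u≡10; β=1, v≡7 (mod 11); (10|11)=-1, (7|11)=-1; sign (−1)^0·-1^1·-1^4 = -1.
(a,b)_∞: sgn(-3)=−, sgn(-33)=−, so -1.
(a,b)_5: α=-4, u≡3; β=-2, v≡3 (mod 5); (3|5)=-1, (3|5)=-1; sign (−1)^0·-1^-2·-1^-4 = +1.
(a,b)_37: α=2, u≡25; β=2, v≡27 (mod 37); (25|37)=+1, (27|37)=+1; sign (−1)^0·+1^2·+1^2 = +1.
(a,b)_2: α=-10, β=-6; u≡5, v≡7 (mod 8); ε(u)ε(v)=0·1, αω(v)=-10·0, βω(u)=-6·1; sum ≡ 0  ⇒  +1.
(a,b)_3: α=-1, u≡2; β=-1, v≡1 (mod 3); (2|3)=-1, (1|3)=+1; sign (−1)^1·-1^-1·+1^-1 = +1.
(-3, -33 / ℚ) ramifies at {11, ∞}: a division algebra.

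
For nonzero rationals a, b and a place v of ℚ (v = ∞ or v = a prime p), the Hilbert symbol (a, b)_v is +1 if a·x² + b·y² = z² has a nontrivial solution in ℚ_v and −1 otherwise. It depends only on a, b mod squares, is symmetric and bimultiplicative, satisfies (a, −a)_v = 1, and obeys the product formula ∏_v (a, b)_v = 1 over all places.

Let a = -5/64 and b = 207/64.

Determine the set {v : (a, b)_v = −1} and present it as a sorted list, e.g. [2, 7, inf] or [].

(a, b) ≡ (-5, 23) mod (ℚ^×)²; places V = {2, 3, 5, 23, ∞}.
(a,b)_23: α=0, u≡1; β=1, v≡12 (mod 23); (1|23)=+1, (12|23)=+1; sign (−1)^0·+1^1·+1^0 = +1.
(a,b)_∞: sgn(-5)=−, sgn(23)=+, so +1.
(a,b)_2: α=-6, β=-6; u≡3, v≡7 (mod 8); ε(u)ε(v)=1·1, αω(v)=-6·0, βω(u)=-6·1; sum ≡ 1  ⇒  -1.
(a,b)_5: α=1, u≡1; β=0, v≡3 (mod 5); (1|5)=+1, (3|5)=-1; sign (−1)^0·+1^0·-1^1 = -1.
(a,b)_3: α=0, u≡1; β=2, v≡2 (mod 3); (1|3)=+1, (2|3)=-1; sign (−1)^0·+1^2·-1^0 = +1.
|Ram(-5, 23)| = 2, even; anisotropic at {2, 5}.

[2, 5]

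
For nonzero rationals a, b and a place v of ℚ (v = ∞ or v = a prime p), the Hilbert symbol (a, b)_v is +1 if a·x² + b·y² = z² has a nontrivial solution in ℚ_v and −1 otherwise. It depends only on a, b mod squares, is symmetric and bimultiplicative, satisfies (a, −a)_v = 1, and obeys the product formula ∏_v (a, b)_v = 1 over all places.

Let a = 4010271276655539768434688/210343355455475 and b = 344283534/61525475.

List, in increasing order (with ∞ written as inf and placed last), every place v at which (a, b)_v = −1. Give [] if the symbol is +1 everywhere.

[2, 11]

(a, b) ≡ (462, 154) mod (ℚ^×)²; places V = {2, 3, 5, 7, 11, 19, 29, 31, 43, ∞}.
(a,b)_7: α=1, u≡3; β=1, v≡1 (mod 7); (3|7)=-1, (1|7)=+1; sign (−1)^1·-1^1·+1^1 = +1.
(a,b)_2: α=13, β=1; u≡7, v≡5 (mod 8); ε(u)ε(v)=1·0, αω(v)=13·1, βω(u)=1·0; sum ≡ 1  ⇒  -1.
(a,b)_29: α=4, u≡8; β=2, v≡13 (mod 29); (8|29)=-1, (13|29)=+1; sign (−1)^0·-1^2·+1^4 = +1.
(a,b)_11: α=-3, u≡9; β=-3, v≡4 (mod 11); (9|11)=+1, (4|11)=+1; sign (−1)^1·+1^-3·+1^-3 = -1.
(a,b)_43: α=-6, u≡30; β=-2, v≡38 (mod 43); (30|43)=-1, (38|43)=+1; sign (−1)^0·-1^-2·+1^-6 = +1.
(a,b)_5: α=-2, u≡2; β=-2, v≡1 (mod 5); (2|5)=-1, (1|5)=+1; sign (−1)^0·-1^-2·+1^-2 = +1.
(a,b)_31: α=2, u≡19; β=0, v≡6 (mod 31); (19|31)=+1, (6|31)=-1; sign (−1)^0·+1^0·-1^2 = +1.
(a,b)_19: α=6, u≡9; β=2, v≡15 (mod 19); (9|19)=+1, (15|19)=-1; sign (−1)^0·+1^2·-1^6 = +1.
(a,b)_∞: sgn(462)=+, sgn(154)=+, so +1.
(a,b)_3: α=7, u≡1; β=4, v≡1 (mod 3); (1|3)=+1, (1|3)=+1; sign (−1)^0·+1^4·+1^7 = +1.
Ram(462, 154) = {2, 11}; no ℚ_2-point on the conic.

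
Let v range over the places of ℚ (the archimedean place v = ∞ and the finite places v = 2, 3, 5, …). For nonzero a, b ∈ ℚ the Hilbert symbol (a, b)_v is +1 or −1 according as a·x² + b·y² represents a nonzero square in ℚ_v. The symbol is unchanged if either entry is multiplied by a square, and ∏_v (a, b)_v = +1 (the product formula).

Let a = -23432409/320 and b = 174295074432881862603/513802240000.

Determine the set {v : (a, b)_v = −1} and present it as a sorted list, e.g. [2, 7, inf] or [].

(a, b) ≡ (-5005, 3) mod (ℚ^×)²; places V = {2, 3, 5, 7, 11, 13, 17, 23, ∞}.
(a,b)_2: α=-6, β=-24; u≡3, v≡3 (mod 8); ε(u)ε(v)=1·1, αω(v)=-6·1, βω(u)=-24·1; sum ≡ 1  ⇒  -1.
(a,b)_13: α=1, u≡6; β=2, v≡4 (mod 13); (6|13)=-1, (4|13)=+1; sign (−1)^0·-1^2·+1^1 = +1.
(a,b)_11: α=1, u≡8; β=4, v≡3 (mod 11); (8|11)=-1, (3|11)=+1; sign (−1)^0·-1^4·+1^1 = +1.
(a,b)_7: α=1, u≡5; β=-2, v≡5 (mod 7); (5|7)=-1, (5|7)=-1; sign (−1)^0·-1^-2·-1^1 = -1.
(a,b)_∞: sgn(-5005)=−, sgn(3)=+, so +1.
(a,b)_17: α=2, u≡14; β=4, v≡5 (mod 17); (14|17)=-1, (5|17)=-1; sign (−1)^0·-1^4·-1^2 = +1.
(a,b)_3: α=4, u≡2; β=13, v≡1 (mod 3); (2|3)=-1, (1|3)=+1; sign (−1)^0·-1^13·+1^4 = -1.
(a,b)_23: α=0, u≡16; β=2, v≡18 (mod 23); (16|23)=+1, (18|23)=+1; sign (−1)^0·+1^2·+1^0 = +1.
(a,b)_5: α=-1, u≡4; β=-4, v≡2 (mod 5); (4|5)=+1, (2|5)=-1; sign (−1)^0·+1^-4·-1^-1 = -1.
|Ram(-5005, 3)| = 4, even; anisotropic at {2, 3, 5, 7}.

[2, 3, 5, 7]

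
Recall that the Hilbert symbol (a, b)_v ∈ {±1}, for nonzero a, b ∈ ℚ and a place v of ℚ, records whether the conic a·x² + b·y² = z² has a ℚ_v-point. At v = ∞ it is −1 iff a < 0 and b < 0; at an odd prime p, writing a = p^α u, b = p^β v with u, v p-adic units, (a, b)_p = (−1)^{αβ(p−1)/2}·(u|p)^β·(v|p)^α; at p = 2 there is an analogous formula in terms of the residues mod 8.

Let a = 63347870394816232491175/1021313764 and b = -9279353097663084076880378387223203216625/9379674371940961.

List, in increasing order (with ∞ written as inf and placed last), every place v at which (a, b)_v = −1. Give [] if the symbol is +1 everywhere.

[2, 5, 7, 13]

(a, b) ≡ (7, -65) mod (ℚ^×)²; places V = {2, 3, 5, 7, 11, 13, 19, 29, 31, 47, 53, ∞}.
(a,b)_53: α=4, u≡40; β=6, v≡34 (mod 53); (40|53)=+1, (34|53)=-1; sign (−1)^0·+1^6·-1^4 = +1.
(a,b)_47: α=0, u≡6; β=2, v≡38 (mod 47); (6|47)=+1, (38|47)=-1; sign (−1)^0·+1^2·-1^0 = +1.
(a,b)_3: α=0, u≡1; β=2, v≡1 (mod 3); (1|3)=+1, (1|3)=+1; sign (−1)^0·+1^2·+1^0 = +1.
(a,b)_19: α=-2, u≡16; β=-4, v≡7 (mod 19); (16|19)=+1, (7|19)=+1; sign (−1)^0·+1^-4·+1^-2 = +1.
(a,b)_2: α=-2, β=0; u≡7, v≡7 (mod 8); ε(u)ε(v)=1·1, αω(v)=-2·0, βω(u)=0·0; sum ≡ 1  ⇒  -1.
(a,b)_7: α=11, u≡2; β=20, v≡3 (mod 7); (2|7)=+1, (3|7)=-1; sign (−1)^0·+1^20·-1^11 = -1.
(a,b)_13: α=2, u≡5; β=3, v≡7 (mod 13); (5|13)=-1, (7|13)=-1; sign (−1)^0·-1^3·-1^2 = -1.
(a,b)_29: α=-4, u≡4; β=-6, v≡6 (mod 29); (4|29)=+1, (6|29)=+1; sign (−1)^0·+1^-6·+1^-4 = +1.
(a,b)_31: α=2, u≡28; β=2, v≡20 (mod 31); (28|31)=+1, (20|31)=+1; sign (−1)^0·+1^2·+1^2 = +1.
(a,b)_11: α=0, u≡7; β=-2, v≡9 (mod 11); (7|11)=-1, (9|11)=+1; sign (−1)^0·-1^-2·+1^0 = +1.
(a,b)_∞: sgn(7)=+, sgn(-65)=−, so +1.
(a,b)_5: α=2, u≡3; β=3, v≡2 (mod 5); (3|5)=-1, (2|5)=-1; sign (−1)^0·-1^3·-1^2 = -1.
(7, -65 / ℚ) ramifies at {2, 5, 7, 13}: a division algebra.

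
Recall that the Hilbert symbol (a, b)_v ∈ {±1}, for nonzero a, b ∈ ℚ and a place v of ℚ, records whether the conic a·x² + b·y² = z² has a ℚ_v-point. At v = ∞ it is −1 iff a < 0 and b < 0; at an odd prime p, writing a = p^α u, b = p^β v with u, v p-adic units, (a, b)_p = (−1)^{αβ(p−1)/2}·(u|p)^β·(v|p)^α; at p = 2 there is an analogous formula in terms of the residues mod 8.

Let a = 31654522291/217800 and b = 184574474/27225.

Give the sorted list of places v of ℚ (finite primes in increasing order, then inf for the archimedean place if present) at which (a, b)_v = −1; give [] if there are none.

[7, 19]

Mod squares: a ≡ 38, b ≡ 266. Check v ∈ {∞, 2, 3, 5, 7, 11, 17, 19}.
v=19: a=19^1·(≡2), b=19^1·(≡13) mod 19; (2|19)=-1, (13|19)=-1; (−1)^{1·1·9}·(-1)^1·(-1)^1 = -1.
v=2: v_2(a)=-3, v_2(b)=1; units ≡ 3, 5 (mod 8); ε·ε+αω+βω = 1·0+-3·1+1·1 ≡ 0  ⇒  (a,b)_2 = +1.
v=17: a=17^2·(≡9), b=17^2·(≡14) mod 17; (9|17)=+1, (14|17)=-1; (−1)^{2·2·8}·(+1)^2·(-1)^2 = +1.
v=11: a=11^-2·(≡1), b=11^-2·(≡8) mod 11; (1|11)=+1, (8|11)=-1; (−1)^{-2·-2·5}·(+1)^-2·(-1)^-2 = +1.
v=∞: 38 > 0 and 266 > 0  ⇒  (a,b)_∞ = +1.
v=3: a=3^-2·(≡2), b=3^-2·(≡2) mod 3; (2|3)=-1, (2|3)=-1; (−1)^{-2·-2·1}·(-1)^-2·(-1)^-2 = +1.
v=5: a=5^-2·(≡3), b=5^-2·(≡1) mod 5; (3|5)=-1, (1|5)=+1; (−1)^{-2·-2·2}·(-1)^-2·(+1)^-2 = +1.
v=7: a=7^8·(≡5), b=7^5·(≡3) mod 7; (5|7)=-1, (3|7)=-1; (−1)^{8·5·3}·(-1)^5·(-1)^8 = -1.
|Ram(38, 266)| = 2, even; anisotropic at {7, 19}.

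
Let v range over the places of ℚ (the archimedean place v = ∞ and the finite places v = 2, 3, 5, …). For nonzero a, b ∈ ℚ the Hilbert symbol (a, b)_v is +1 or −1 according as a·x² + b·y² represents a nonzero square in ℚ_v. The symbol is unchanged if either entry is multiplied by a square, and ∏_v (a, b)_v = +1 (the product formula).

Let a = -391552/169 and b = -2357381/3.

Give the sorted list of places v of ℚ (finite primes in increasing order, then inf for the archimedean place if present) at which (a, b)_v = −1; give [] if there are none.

[3, 7, 13, 19, 37, inf]

Mod squares: a ≡ -6118, b ≡ -41847. Check v ∈ {∞, 2, 3, 7, 13, 19, 23, 29, 37}.
v=2: v_2(a)=7, v_2(b)=0; units ≡ 5, 1 (mod 8); ε·ε+αω+βω = 0·0+7·0+0·1 ≡ 0  ⇒  (a,b)_2 = +1.
v=∞: -6118 < 0 and -41847 < 0  ⇒  (a,b)_∞ = -1.
v=37: a=37^0·(≡15), b=37^1·(≡25) mod 37; (15|37)=-1, (25|37)=+1; (−1)^{0·1·18}·(-1)^1·(+1)^0 = -1.
v=19: a=19^1·(≡6), b=19^0·(≡2) mod 19; (6|19)=+1, (2|19)=-1; (−1)^{1·0·9}·(+1)^0·(-1)^1 = -1.
v=3: a=3^0·(≡2), b=3^-1·(≡1) mod 3; (2|3)=-1, (1|3)=+1; (−1)^{0·-1·1}·(-1)^-1·(+1)^0 = -1.
v=7: a=7^1·(≡1), b=7^0·(≡3) mod 7; (1|7)=+1, (3|7)=-1; (−1)^{1·0·3}·(+1)^0·(-1)^1 = -1.
v=13: a=13^-2·(≡8), b=13^3·(≡2) mod 13; (8|13)=-1, (2|13)=-1; (−1)^{-2·3·6}·(-1)^3·(-1)^-2 = -1.
v=23: a=23^1·(≡11), b=23^0·(≡9) mod 23; (11|23)=-1, (9|23)=+1; (−1)^{1·0·11}·(-1)^0·(+1)^1 = +1.
v=29: a=29^0·(≡22), b=29^1·(≡9) mod 29; (22|29)=+1, (9|29)=+1; (−1)^{0·1·14}·(+1)^1·(+1)^0 = +1.
|Ram(-6118, -41847)| = 6, even; anisotropic at {3, 7, 13, 19, 37, ∞}.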